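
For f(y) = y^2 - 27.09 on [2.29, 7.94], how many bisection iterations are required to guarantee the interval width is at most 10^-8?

30

Initial width b − a = 7.94 − 2.29 = 5.650000.
After n steps the width is (b−a)/2^n; need (b−a)/2^n ≤ 10^-8.
So n ≥ log₂(5.650000/10^-8) = log₂(565000000.0000) ≈ 29.0737.
Hence n = 30.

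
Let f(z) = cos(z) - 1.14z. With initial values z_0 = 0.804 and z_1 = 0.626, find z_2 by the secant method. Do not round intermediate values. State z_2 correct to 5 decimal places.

f(z_0) = -0.222728, f(z_1) = 0.096738
z_2 = 0.626000 - (0.096738)·(0.626000 - 0.804000)/(0.096738 - (-0.222728)) = 0.679900; f(z_2) = 0.002549

0.67990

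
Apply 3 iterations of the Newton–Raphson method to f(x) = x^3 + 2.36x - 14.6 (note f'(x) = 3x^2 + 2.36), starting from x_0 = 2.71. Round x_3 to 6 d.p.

2.124334

x_0 = 2.710000: f = 11.698111, f' = 24.392300 → x_1 = 2.710000 - (11.698111)/(24.392300) = 2.230418
x_1 = 2.230418: f = 1.759589, f' = 17.284292 → x_2 = 2.230418 - (1.759589)/(17.284292) = 2.128615
x_2 = 2.128615: f = 0.068292, f' = 15.953007 → x_3 = 2.128615 - (0.068292)/(15.953007) = 2.124334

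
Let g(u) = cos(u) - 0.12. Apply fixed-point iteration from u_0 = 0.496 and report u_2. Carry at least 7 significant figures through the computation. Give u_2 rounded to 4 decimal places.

0.6052

u_1 = g(0.496000) = 0.759493
u_2 = g(0.759493) = 0.605185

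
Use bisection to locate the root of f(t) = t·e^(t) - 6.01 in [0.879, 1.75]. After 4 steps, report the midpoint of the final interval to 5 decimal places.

f(0.879000) = -3.892937, f(1.750000) = 4.060555 (opposite signs)
step 1: m = 1.314500, f(m) = -1.116262 < 0 → root in [1.314500, 1.750000]
step 2: m = 1.532250, f(m) = 1.082141 > 0 → root in [1.314500, 1.532250]
step 3: m = 1.423375, f(m) = -0.101418 < 0 → root in [1.423375, 1.532250]
step 4: m = 1.477812, f(m) = 0.467764 > 0 → root in [1.423375, 1.477812]
Midpoint of [1.423375, 1.477812] = 1.450594

1.45059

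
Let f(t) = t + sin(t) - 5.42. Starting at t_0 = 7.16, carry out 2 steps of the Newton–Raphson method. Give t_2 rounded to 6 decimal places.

Newton update: t ← t − f(t)/f'(t).
f'(t) = 1 + cos(t)
t_0 = 7.160000: f = 2.508705, f' = 1.639603 → t_1 = 7.160000 - (2.508705)/(1.639603) = 5.629931
t_1 = 5.629931: f = -0.397843, f' = 1.794110 → t_2 = 5.629931 - (-0.397843)/(1.794110) = 5.851680

5.851680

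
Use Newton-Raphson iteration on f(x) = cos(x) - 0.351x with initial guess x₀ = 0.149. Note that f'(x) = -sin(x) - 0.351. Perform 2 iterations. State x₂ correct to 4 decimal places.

Newton update: x ← x − f(x)/f'(x).
x_0 = 0.149000: f = 0.936621, f' = -0.499449 → x_1 = 0.149000 - (0.936621)/(-0.499449) = 2.024308
x_1 = 2.024308: f = -1.148656, f' = -1.249914 → x_2 = 2.024308 - (-1.148656)/(-1.249914) = 1.105319

1.1053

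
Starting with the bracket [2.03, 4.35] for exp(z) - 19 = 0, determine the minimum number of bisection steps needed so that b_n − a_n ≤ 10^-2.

Initial width b − a = 4.35 − 2.03 = 2.320000.
After n steps the width is (b−a)/2^n; need (b−a)/2^n ≤ 10^-2.
So n ≥ log₂(2.320000/10^-2) = log₂(232.0000) ≈ 7.8580.
Hence n = 8.

8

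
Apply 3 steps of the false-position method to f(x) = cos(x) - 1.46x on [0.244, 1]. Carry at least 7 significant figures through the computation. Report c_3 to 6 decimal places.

0.574691

f(0.244000) = 0.614139, f(1.000000) = -0.919698
step 1: c = 0.546698, f(c) = 0.056067 > 0 → new bracket [0.546698, 1.000000]
step 2: c = 0.572744, f(c) = 0.004210 > 0 → new bracket [0.572744, 1.000000]
step 3: c = 0.574691, f(c) = 0.000311 > 0 → new bracket [0.574691, 1.000000]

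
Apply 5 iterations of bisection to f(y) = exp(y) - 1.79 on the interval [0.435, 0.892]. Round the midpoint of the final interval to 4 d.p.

f(0.435000) = -0.245037, f(0.892000) = 0.650005 (opposite signs)
step 1: m = 0.663500, f(m) = 0.151576 > 0 → root in [0.435000, 0.663500]
step 2: m = 0.549250, f(m) = -0.058046 < 0 → root in [0.549250, 0.663500]
step 3: m = 0.606375, f(m) = 0.043772 > 0 → root in [0.549250, 0.606375]
step 4: m = 0.577813, f(m) = -0.007864 < 0 → root in [0.577813, 0.606375]
step 5: m = 0.592094, f(m) = 0.017769 > 0 → root in [0.577813, 0.592094]
Midpoint of [0.577813, 0.592094] = 0.584953

0.5850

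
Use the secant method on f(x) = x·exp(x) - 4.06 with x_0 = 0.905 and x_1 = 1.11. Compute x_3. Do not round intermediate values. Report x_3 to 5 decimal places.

1.20844

f(x_0) = -1.822902, f(x_1) = -0.691862
x_2 = 1.110000 - (-0.691862)·(1.110000 - 0.905000)/(-0.691862 - (-1.822902)) = 1.235399; f(x_2) = 0.189468
x_3 = 1.235399 - (0.189468)·(1.235399 - 1.110000)/(0.189468 - (-0.691862)) = 1.208441; f(x_3) = -0.013824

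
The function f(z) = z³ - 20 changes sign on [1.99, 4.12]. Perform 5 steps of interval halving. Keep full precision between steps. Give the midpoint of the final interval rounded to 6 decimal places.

f(1.990000) = -12.119401, f(4.120000) = 49.934528 (opposite signs)
step 1: m = 3.055000, f(m) = 8.512391 > 0 → root in [1.990000, 3.055000]
step 2: m = 2.522500, f(m) = -3.949317 < 0 → root in [2.522500, 3.055000]
step 3: m = 2.788750, f(m) = 1.688462 > 0 → root in [2.522500, 2.788750]
step 4: m = 2.655625, f(m) = -1.271619 < 0 → root in [2.655625, 2.788750]
step 5: m = 2.722188, f(m) = 0.172239 > 0 → root in [2.655625, 2.722188]
Midpoint of [2.655625, 2.722188] = 2.688906

2.688906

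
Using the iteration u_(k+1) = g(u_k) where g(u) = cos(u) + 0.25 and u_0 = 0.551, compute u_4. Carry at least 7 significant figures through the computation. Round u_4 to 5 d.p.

u_1 = g(0.551000) = 1.102001
u_2 = g(1.102001) = 0.701812
u_3 = g(0.701812) = 1.013674
u_4 = g(1.013674) = 0.778746

0.77875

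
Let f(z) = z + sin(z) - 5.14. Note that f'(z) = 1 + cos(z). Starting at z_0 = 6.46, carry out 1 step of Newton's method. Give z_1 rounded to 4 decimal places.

z_0 = 6.460000: f = 1.495895, f' = 1.984409 → z_1 = 6.460000 - (1.495895)/(1.984409) = 5.706176

5.7062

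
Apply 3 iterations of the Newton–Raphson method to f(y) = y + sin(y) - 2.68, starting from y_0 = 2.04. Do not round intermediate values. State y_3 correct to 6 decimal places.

f'(y) = 1 + cos(y)
y_0 = 2.040000: f = 0.251929, f' = 0.547824 → y_1 = 2.040000 - (0.251929)/(0.547824) = 1.580128
y_1 = 1.580128: f = -0.099915, f' = 0.990668 → y_2 = 1.580128 - (-0.099915)/(0.990668) = 1.680985
y_2 = 1.680985: f = -0.005080, f' = 0.890034 → y_3 = 1.680985 - (-0.005080)/(0.890034) = 1.686692

1.686692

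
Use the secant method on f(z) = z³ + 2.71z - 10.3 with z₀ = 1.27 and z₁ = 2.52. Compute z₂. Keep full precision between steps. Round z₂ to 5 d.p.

1.61669

f(z_0) = -4.809917, f(z_1) = 12.532208
z_2 = 2.520000 - (12.532208)·(2.520000 - 1.270000)/(12.532208 - (-4.809917)) = 1.616693; f(z_2) = -1.693216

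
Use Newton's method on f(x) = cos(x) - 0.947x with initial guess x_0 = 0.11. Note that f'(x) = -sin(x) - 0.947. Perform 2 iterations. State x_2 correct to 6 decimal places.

0.769498

Newton update: x ← x − f(x)/f'(x).
x_0 = 0.110000: f = 0.889786, f' = -1.056778 → x_1 = 0.110000 - (0.889786)/(-1.056778) = 0.951980
x_1 = 0.951980: f = -0.321454, f' = -1.761566 → x_2 = 0.951980 - (-0.321454)/(-1.761566) = 0.769498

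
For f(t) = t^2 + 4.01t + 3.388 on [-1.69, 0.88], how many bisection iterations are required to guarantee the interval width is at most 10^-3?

Initial width b − a = 0.88 − -1.69 = 2.570000.
After n steps the width is (b−a)/2^n; need (b−a)/2^n ≤ 10^-3.
So n ≥ log₂(2.570000/10^-3) = log₂(2570.0000) ≈ 11.3276.
Hence n = 12.

12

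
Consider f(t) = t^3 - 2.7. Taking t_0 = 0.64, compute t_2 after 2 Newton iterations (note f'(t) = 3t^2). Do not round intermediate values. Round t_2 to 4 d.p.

t_0 = 0.640000: f = -2.437856, f' = 1.228800 → t_1 = 0.640000 - (-2.437856)/(1.228800) = 2.623932
t_1 = 2.623932: f = 15.365828, f' = 20.655062 → t_2 = 2.623932 - (15.365828)/(20.655062) = 1.880007

1.8800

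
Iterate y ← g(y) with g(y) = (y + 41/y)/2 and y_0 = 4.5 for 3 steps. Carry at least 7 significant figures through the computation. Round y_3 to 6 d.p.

6.403135

y_1 = g(4.500000) = 6.805556
y_2 = g(6.805556) = 6.415023
y_3 = g(6.415023) = 6.403135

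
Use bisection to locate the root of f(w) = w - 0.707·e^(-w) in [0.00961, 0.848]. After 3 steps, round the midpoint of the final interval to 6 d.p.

f(0.009610) = -0.690628, f(0.848000) = 0.545213 (opposite signs)
step 1: m = 0.428805, f(m) = -0.031655 < 0 → root in [0.428805, 0.848000]
step 2: m = 0.638402, f(m) = 0.265011 > 0 → root in [0.428805, 0.638402]
step 3: m = 0.533604, f(m) = 0.118957 > 0 → root in [0.428805, 0.533604]
Midpoint of [0.428805, 0.533604] = 0.481204

0.481204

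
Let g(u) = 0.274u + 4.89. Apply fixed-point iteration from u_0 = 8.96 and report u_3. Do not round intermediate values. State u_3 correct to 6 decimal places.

6.781296

u_1 = g(8.960000) = 7.345040
u_2 = g(7.345040) = 6.902541
u_3 = g(6.902541) = 6.781296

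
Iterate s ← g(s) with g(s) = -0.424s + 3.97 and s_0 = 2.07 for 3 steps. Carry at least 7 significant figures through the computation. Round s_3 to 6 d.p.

2.842645

s_1 = g(2.070000) = 3.092320
s_2 = g(3.092320) = 2.658856
s_3 = g(2.658856) = 2.842645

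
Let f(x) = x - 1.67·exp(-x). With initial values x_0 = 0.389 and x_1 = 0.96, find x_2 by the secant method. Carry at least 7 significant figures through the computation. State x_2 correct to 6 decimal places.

Secant update: x_(k+1) = x_k − f(x_k)·(x_k − x_(k-1))/(f(x_k) − f(x_(k-1))).
f(x_0) = -0.742816, f(x_1) = 0.320569
x_2 = 0.960000 - (0.320569)·(0.960000 - 0.389000)/(0.320569 - (-0.742816)) = 0.787866; f(x_2) = 0.028326

0.787866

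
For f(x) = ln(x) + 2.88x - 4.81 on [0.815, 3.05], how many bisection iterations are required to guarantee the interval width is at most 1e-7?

Initial width b − a = 3.05 − 0.815 = 2.235000.
After n steps the width is (b−a)/2^n; need (b−a)/2^n ≤ 1e-7.
So n ≥ log₂(2.235000/1e-7) = log₂(22350000.0000) ≈ 24.4138.
Hence n = 25.

25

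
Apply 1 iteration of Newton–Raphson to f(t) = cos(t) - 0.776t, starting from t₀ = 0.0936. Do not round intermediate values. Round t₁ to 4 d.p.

1.1552

f'(t) = -sin(t) - 0.776
t_0 = 0.093600: f = 0.922989, f' = -0.869463 → t_1 = 0.093600 - (0.922989)/(-0.869463) = 1.155162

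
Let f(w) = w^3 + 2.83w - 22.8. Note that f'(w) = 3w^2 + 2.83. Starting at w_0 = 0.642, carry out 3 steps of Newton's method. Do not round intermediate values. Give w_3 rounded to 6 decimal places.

Newton update: w ← w − f(w)/f'(w).
w_0 = 0.642000: f = -20.718531, f' = 4.066492 → w_1 = 0.642000 - (-20.718531)/(4.066492) = 5.736939
w_1 = 5.736939: f = 182.252416, f' = 101.567424 → w_2 = 5.736939 - (182.252416)/(101.567424) = 3.942541
w_2 = 3.942541: f = 49.638797, f' = 49.460893 → w_3 = 3.942541 - (49.638797)/(49.460893) = 2.938944

2.938944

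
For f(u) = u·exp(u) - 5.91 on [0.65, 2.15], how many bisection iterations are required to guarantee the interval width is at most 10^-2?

8

Initial width b − a = 2.15 − 0.65 = 1.500000.
After n steps the width is (b−a)/2^n; need (b−a)/2^n ≤ 10^-2.
So n ≥ log₂(1.500000/10^-2) = log₂(150.0000) ≈ 7.2288.
Hence n = 8.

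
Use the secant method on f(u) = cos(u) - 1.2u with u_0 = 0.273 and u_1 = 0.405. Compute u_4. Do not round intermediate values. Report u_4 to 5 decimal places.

0.65888

f(u_0) = 0.635366, f(u_1) = 0.433102
u_2 = 0.405000 - (0.433102)·(0.405000 - 0.273000)/(0.433102 - (0.635366)) = 0.687648; f(u_2) = -0.052437
u_3 = 0.687648 - (-0.052437)·(0.687648 - 0.405000)/(-0.052437 - (0.433102)) = 0.657123; f(u_3) = 0.003205
u_4 = 0.657123 - (0.003205)·(0.657123 - 0.687648)/(0.003205 - (-0.052437)) = 0.658881; f(u_4) = 0.000020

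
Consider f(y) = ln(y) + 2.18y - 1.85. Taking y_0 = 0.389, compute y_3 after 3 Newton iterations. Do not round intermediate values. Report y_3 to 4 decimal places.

0.8980

f'(y) = 1/y + 2.18
y_0 = 0.389000: f = -1.946156, f' = 4.750694 → y_1 = 0.389000 - (-1.946156)/(4.750694) = 0.798657
y_1 = 0.798657: f = -0.333751, f' = 3.432102 → y_2 = 0.798657 - (-0.333751)/(3.432102) = 0.895901
y_2 = 0.895901: f = -0.006861, f' = 3.296195 → y_3 = 0.895901 - (-0.006861)/(3.296195) = 0.897983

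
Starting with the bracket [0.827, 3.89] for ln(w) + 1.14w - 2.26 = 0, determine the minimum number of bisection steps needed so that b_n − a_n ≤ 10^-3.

12

Initial width b − a = 3.89 − 0.827 = 3.063000.
After n steps the width is (b−a)/2^n; need (b−a)/2^n ≤ 10^-3.
So n ≥ log₂(3.063000/10^-3) = log₂(3063.0000) ≈ 11.5807.
Hence n = 12.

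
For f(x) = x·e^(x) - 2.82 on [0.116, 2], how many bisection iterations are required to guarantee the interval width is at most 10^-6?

Initial width b − a = 2 − 0.116 = 1.884000.
After n steps the width is (b−a)/2^n; need (b−a)/2^n ≤ 10^-6.
So n ≥ log₂(1.884000/10^-6) = log₂(1884000.0000) ≈ 20.8454.
Hence n = 21.

21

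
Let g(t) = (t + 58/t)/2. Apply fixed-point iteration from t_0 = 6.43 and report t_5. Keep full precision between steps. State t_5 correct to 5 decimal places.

7.61577

t_1 = g(6.430000) = 7.725109
t_2 = g(7.725109) = 7.616547
t_3 = g(7.616547) = 7.615773
t_4 = g(7.615773) = 7.615773
t_5 = g(7.615773) = 7.615773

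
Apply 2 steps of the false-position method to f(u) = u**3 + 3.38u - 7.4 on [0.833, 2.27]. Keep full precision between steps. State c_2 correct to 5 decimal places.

f(0.833000) = -4.006450, f(2.270000) = 11.969683
step 1: c = 1.193367, f(c) = -1.666917 < 0 → new bracket [1.193367, 2.270000]
step 2: c = 1.324973, f(c) = -0.595532 < 0 → new bracket [1.324973, 2.270000]

1.32497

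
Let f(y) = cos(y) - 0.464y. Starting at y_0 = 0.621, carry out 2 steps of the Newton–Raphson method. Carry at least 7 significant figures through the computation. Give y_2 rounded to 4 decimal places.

Newton update: y ← y − f(y)/f'(y).
f'(y) = -sin(y) - 0.464
y_0 = 0.621000: f = 0.525153, f' = -1.045849 → y_1 = 0.621000 - (0.525153)/(-1.045849) = 1.123131
y_1 = 1.123131: f = -0.088271, f' = -1.365460 → y_2 = 1.123131 - (-0.088271)/(-1.365460) = 1.058486

1.0585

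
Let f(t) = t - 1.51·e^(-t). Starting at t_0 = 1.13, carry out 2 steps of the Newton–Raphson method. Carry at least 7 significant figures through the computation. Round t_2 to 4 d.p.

Newton update: t ← t − f(t)/f'(t).
f'(t) = 1 + 1.51·e^(-t)
t_0 = 1.130000: f = 0.642220, f' = 1.487780 → t_1 = 1.130000 - (0.642220)/(1.487780) = 0.698337
t_1 = 0.698337: f = -0.052755, f' = 1.751092 → t_2 = 0.698337 - (-0.052755)/(1.751092) = 0.728464

0.7285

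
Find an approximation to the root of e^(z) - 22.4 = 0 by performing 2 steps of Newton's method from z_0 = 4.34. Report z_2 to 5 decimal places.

f'(z) = e^(z)
z_0 = 4.340000: f = 54.307539, f' = 76.707539 → z_1 = 4.340000 - (54.307539)/(76.707539) = 3.632018
z_1 = 3.632018: f = 15.389007, f' = 37.789007 → z_2 = 3.632018 - (15.389007)/(37.789007) = 3.224783

3.22478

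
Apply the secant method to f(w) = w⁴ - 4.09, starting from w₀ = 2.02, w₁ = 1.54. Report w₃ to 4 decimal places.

Secant update: w_(k+1) = w_k − f(w_k)·(w_k − w_(k-1))/(f(w_k) − f(w_(k-1))).
f(w_0) = 12.559664, f(w_1) = 1.534487
w_2 = 1.540000 - (1.534487)·(1.540000 - 2.020000)/(1.534487 - (12.559664)) = 1.473193; f(w_2) = 0.620198
w_3 = 1.473193 - (0.620198)·(1.473193 - 1.540000)/(0.620198 - (1.534487)) = 1.427876; f(w_3) = 0.066827

1.4279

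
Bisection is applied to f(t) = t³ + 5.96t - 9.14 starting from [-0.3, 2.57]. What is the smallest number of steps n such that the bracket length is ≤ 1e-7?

Initial width b − a = 2.57 − -0.3 = 2.870000.
After n steps the width is (b−a)/2^n; need (b−a)/2^n ≤ 1e-7.
So n ≥ log₂(2.870000/1e-7) = log₂(28700000.0000) ≈ 24.7745.
Hence n = 25.

25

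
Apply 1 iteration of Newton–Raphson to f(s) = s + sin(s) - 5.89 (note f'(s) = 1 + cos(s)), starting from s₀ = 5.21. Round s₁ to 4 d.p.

s_0 = 5.210000: f = -1.558725, f' = 1.477328 → s_1 = 5.210000 - (-1.558725)/(1.477328) = 6.265098

6.2651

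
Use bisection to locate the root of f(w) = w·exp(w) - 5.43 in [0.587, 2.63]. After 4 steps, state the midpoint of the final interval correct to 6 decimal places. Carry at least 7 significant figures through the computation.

f(0.587000) = -4.374231, f(2.630000) = 31.058015 (opposite signs)
step 1: m = 1.608500, f(m) = 2.604960 > 0 → root in [0.587000, 1.608500]
step 2: m = 1.097750, f(m) = -2.139589 < 0 → root in [1.097750, 1.608500]
step 3: m = 1.353125, f(m) = -0.194084 < 0 → root in [1.353125, 1.608500]
step 4: m = 1.480812, f(m) = 1.080416 > 0 → root in [1.353125, 1.480812]
Midpoint of [1.353125, 1.480812] = 1.416969

1.416969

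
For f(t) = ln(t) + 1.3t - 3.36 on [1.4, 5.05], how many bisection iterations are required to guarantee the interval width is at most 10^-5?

19

Initial width b − a = 5.05 − 1.4 = 3.650000.
After n steps the width is (b−a)/2^n; need (b−a)/2^n ≤ 10^-5.
So n ≥ log₂(3.650000/10^-5) = log₂(365000.0000) ≈ 18.4775.
Hence n = 19.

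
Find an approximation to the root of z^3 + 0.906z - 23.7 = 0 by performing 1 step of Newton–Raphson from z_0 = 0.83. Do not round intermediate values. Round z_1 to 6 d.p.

Newton update: z ← z − f(z)/f'(z).
f'(z) = 3z^2 + 0.906
z_0 = 0.830000: f = -22.376233, f' = 2.972700 → z_1 = 0.830000 - (-22.376233)/(2.972700) = 8.357242

8.357242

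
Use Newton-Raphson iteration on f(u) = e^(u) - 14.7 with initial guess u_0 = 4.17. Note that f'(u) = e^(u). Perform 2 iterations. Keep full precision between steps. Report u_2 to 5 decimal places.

2.88914

u_0 = 4.170000: f = 50.015452, f' = 64.715452 → u_1 = 4.170000 - (50.015452)/(64.715452) = 3.397148
u_1 = 3.397148: f = 15.178771, f' = 29.878771 → u_2 = 3.397148 - (15.178771)/(29.878771) = 2.889136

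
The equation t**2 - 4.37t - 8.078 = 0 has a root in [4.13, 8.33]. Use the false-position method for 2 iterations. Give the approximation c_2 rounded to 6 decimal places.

5.625766

False-position update: c = (a·f(b) − b·f(a))/(f(b) − f(a)); replace the endpoint whose sign matches f(c).
f(4.130000) = -9.069200, f(8.330000) = 24.908800
step 1: c = 5.251038, f(c) = -3.451634 < 0 → new bracket [5.251038, 8.330000]
step 2: c = 5.625766, f(c) = -1.013352 < 0 → new bracket [5.625766, 8.330000]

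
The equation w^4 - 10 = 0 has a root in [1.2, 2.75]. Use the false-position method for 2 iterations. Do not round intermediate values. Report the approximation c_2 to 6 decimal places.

1.570399

f(1.200000) = -7.926400, f(2.750000) = 47.191406
step 1: c = 1.422903, f(c) = -5.900781 < 0 → new bracket [1.422903, 2.750000]
step 2: c = 1.570399, f(c) = -3.918083 < 0 → new bracket [1.570399, 2.750000]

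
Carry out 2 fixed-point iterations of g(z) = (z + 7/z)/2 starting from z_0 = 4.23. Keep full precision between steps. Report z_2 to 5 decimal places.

z_1 = g(4.230000) = 2.942423
z_2 = g(2.942423) = 2.660707

2.66071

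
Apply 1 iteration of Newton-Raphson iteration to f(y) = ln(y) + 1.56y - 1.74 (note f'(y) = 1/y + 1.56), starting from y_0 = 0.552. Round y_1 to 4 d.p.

0.9889

y_0 = 0.552000: f = -1.473087, f' = 3.371594 → y_1 = 0.552000 - (-1.473087)/(3.371594) = 0.988911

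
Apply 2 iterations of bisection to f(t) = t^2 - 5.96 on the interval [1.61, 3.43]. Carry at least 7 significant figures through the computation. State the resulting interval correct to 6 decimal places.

[2.065000, 2.520000]

f(1.610000) = -3.367900, f(3.430000) = 5.804900 (opposite signs)
step 1: m = 2.520000, f(m) = 0.390400 > 0 → root in [1.610000, 2.520000]
step 2: m = 2.065000, f(m) = -1.695775 < 0 → root in [2.065000, 2.520000]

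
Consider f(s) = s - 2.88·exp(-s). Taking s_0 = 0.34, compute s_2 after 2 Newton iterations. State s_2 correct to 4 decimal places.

1.0248

f'(s) = 1 + 2.88·exp(-s)
s_0 = 0.340000: f = -1.709899, f' = 3.049899 → s_1 = 0.340000 - (-1.709899)/(3.049899) = 0.900641
s_1 = 0.900641: f = -0.269529, f' = 2.170170 → s_2 = 0.900641 - (-0.269529)/(2.170170) = 1.024838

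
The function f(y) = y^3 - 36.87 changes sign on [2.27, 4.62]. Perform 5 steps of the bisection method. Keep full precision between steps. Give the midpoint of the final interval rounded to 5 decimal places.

f(2.270000) = -25.172917, f(4.620000) = 61.741128 (opposite signs)
step 1: m = 3.445000, f(m) = 4.015346 > 0 → root in [2.270000, 3.445000]
step 2: m = 2.857500, f(m) = -13.537637 < 0 → root in [2.857500, 3.445000]
step 3: m = 3.151250, f(m) = -5.576901 < 0 → root in [3.151250, 3.445000]
step 4: m = 3.298125, f(m) = -0.994221 < 0 → root in [3.298125, 3.445000]
step 5: m = 3.371563, f(m) = 1.456013 > 0 → root in [3.298125, 3.371563]
Midpoint of [3.298125, 3.371563] = 3.334844

3.33484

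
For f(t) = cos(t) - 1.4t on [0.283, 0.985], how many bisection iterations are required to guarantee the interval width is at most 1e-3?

10

Initial width b − a = 0.985 − 0.283 = 0.702000.
After n steps the width is (b−a)/2^n; need (b−a)/2^n ≤ 1e-3.
So n ≥ log₂(0.702000/1e-3) = log₂(702.0000) ≈ 9.4553.
Hence n = 10.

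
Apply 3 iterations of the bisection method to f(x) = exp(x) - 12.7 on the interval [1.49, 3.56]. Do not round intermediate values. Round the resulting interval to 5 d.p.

f(1.490000) = -8.262904, f(3.560000) = 22.463197 (opposite signs)
step 1: m = 2.525000, f(m) = -0.209105 < 0 → root in [2.525000, 3.560000]
step 2: m = 3.042500, f(m) = 8.257572 > 0 → root in [2.525000, 3.042500]
step 3: m = 2.783750, f(m) = 3.479581 > 0 → root in [2.525000, 2.783750]

[2.52500, 2.78375]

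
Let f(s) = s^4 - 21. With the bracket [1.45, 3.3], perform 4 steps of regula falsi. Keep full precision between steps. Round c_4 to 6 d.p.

2.065012

False-position update: c = (a·f(b) − b·f(a))/(f(b) − f(a)); replace the endpoint whose sign matches f(c).
f(1.450000) = -16.579494, f(3.300000) = 97.592100
step 1: c = 1.718649, f(c) = -12.275339 < 0 → new bracket [1.718649, 3.300000]
step 2: c = 1.895331, f(c) = -8.095527 < 0 → new bracket [1.895331, 3.300000]
step 3: c = 2.002927, f(c) = -4.906139 < 0 → new bracket [2.002927, 3.300000]
step 4: c = 2.065012, f(c) = -2.815966 < 0 → new bracket [2.065012, 3.300000]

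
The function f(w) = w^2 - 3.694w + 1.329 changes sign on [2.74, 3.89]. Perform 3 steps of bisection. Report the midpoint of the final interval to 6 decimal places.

f(2.740000) = -1.284960, f(3.890000) = 2.091440 (opposite signs)
step 1: m = 3.315000, f(m) = 0.072615 > 0 → root in [2.740000, 3.315000]
step 2: m = 3.027500, f(m) = -0.688829 < 0 → root in [3.027500, 3.315000]
step 3: m = 3.171250, f(m) = -0.328771 < 0 → root in [3.171250, 3.315000]
Midpoint of [3.171250, 3.315000] = 3.243125

3.243125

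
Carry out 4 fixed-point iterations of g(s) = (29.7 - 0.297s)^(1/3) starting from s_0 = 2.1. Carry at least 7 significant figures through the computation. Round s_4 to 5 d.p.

3.06487

s_1 = g(2.100000) = 3.075009
s_2 = g(3.075009) = 3.064767
s_3 = g(3.064767) = 3.064875
s_4 = g(3.064875) = 3.064873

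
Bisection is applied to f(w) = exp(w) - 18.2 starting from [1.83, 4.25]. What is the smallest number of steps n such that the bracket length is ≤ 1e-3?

12

Initial width b − a = 4.25 − 1.83 = 2.420000.
After n steps the width is (b−a)/2^n; need (b−a)/2^n ≤ 1e-3.
So n ≥ log₂(2.420000/1e-3) = log₂(2420.0000) ≈ 11.2408.
Hence n = 12.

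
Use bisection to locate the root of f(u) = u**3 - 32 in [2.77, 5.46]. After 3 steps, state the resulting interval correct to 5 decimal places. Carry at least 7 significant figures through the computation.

[3.10625, 3.44250]

f(2.770000) = -10.746067, f(5.460000) = 130.771336 (opposite signs)
step 1: m = 4.115000, f(m) = 37.680221 > 0 → root in [2.770000, 4.115000]
step 2: m = 3.442500, f(m) = 8.796401 > 0 → root in [2.770000, 3.442500]
step 3: m = 3.106250, f(m) = -2.028449 < 0 → root in [3.106250, 3.442500]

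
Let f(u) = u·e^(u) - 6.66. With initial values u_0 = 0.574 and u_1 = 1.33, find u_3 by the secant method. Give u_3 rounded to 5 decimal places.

f(u_0) = -5.640947, f(u_1) = -1.631212
u_2 = 1.330000 - (-1.631212)·(1.330000 - 0.574000)/(-1.631212 - (-5.640947)) = 1.637551; f(u_2) = 1.761200
u_3 = 1.637551 - (1.761200)·(1.637551 - 1.330000)/(1.761200 - (-1.631212)) = 1.477883; f(u_3) = -0.181469

1.47788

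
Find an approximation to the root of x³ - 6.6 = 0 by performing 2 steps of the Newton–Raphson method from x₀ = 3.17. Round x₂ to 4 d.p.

1.9593

f'(x) = 3x²
x_0 = 3.170000: f = 25.255013, f' = 30.146700 → x_1 = 3.170000 - (25.255013)/(30.146700) = 2.332263
x_1 = 2.332263: f = 6.086226, f' = 16.318349 → x_2 = 2.332263 - (6.086226)/(16.318349) = 1.959295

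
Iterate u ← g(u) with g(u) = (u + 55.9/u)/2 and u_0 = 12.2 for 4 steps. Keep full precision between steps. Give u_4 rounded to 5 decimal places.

7.47663

u_1 = g(12.200000) = 8.390984
u_2 = g(8.390984) = 7.526448
u_3 = g(7.526448) = 7.476795
u_4 = g(7.476795) = 7.476630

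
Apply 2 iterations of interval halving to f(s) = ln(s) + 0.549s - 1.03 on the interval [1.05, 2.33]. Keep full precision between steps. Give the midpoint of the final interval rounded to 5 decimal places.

f(1.050000) = -0.404760, f(2.330000) = 1.095038 (opposite signs)
step 1: m = 1.690000, f(m) = 0.422539 > 0 → root in [1.050000, 1.690000]
step 2: m = 1.370000, f(m) = 0.036941 > 0 → root in [1.050000, 1.370000]
Midpoint of [1.050000, 1.370000] = 1.210000

1.21000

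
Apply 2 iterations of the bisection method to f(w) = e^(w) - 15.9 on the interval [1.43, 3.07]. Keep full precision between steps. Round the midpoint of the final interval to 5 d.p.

2.86500

f(1.430000) = -11.721301, f(3.070000) = 5.641903 (opposite signs)
step 1: m = 2.250000, f(m) = -6.412264 < 0 → root in [2.250000, 3.070000]
step 2: m = 2.660000, f(m) = -1.603711 < 0 → root in [2.660000, 3.070000]
Midpoint of [2.660000, 3.070000] = 2.865000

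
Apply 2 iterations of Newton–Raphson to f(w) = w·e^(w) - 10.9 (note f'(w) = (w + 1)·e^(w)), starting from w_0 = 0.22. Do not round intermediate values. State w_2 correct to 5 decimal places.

w_0 = 0.220000: f = -10.625863, f' = 1.520214 → w_1 = 0.220000 - (-10.625863)/(1.520214) = 7.209717
w_1 = 7.209717: f = 9740.311832, f' = 11103.721460 → w_2 = 7.209717 - (9740.311832)/(11103.721460) = 6.332506

6.33251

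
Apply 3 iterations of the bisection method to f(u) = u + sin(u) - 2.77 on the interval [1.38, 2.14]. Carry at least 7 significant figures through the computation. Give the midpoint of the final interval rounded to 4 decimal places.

1.8075

f(1.380000) = -0.408146, f(2.140000) = 0.212330 (opposite signs)
step 1: m = 1.760000, f(m) = -0.027846 < 0 → root in [1.760000, 2.140000]
step 2: m = 1.950000, f(m) = 0.108960 > 0 → root in [1.760000, 1.950000]
step 3: m = 1.855000, f(m) = 0.044885 > 0 → root in [1.760000, 1.855000]
Midpoint of [1.760000, 1.855000] = 1.807500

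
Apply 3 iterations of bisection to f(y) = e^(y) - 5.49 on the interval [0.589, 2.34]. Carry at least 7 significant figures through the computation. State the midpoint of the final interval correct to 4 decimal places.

f(0.589000) = -3.687815, f(2.340000) = 4.891237 (opposite signs)
step 1: m = 1.464500, f(m) = -1.164620 < 0 → root in [1.464500, 2.340000]
step 2: m = 1.902250, f(m) = 1.210955 > 0 → root in [1.464500, 1.902250]
step 3: m = 1.683375, f(m) = -0.106305 < 0 → root in [1.683375, 1.902250]
Midpoint of [1.683375, 1.902250] = 1.792812

1.7928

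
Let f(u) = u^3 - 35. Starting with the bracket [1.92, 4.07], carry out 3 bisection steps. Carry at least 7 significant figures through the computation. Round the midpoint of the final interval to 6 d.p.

3.398125

f(1.920000) = -27.922112, f(4.070000) = 32.419143 (opposite signs)
step 1: m = 2.995000, f(m) = -8.134775 < 0 → root in [2.995000, 4.070000]
step 2: m = 3.532500, f(m) = 9.080500 > 0 → root in [2.995000, 3.532500]
step 3: m = 3.263750, f(m) = -0.234326 < 0 → root in [3.263750, 3.532500]
Midpoint of [3.263750, 3.532500] = 3.398125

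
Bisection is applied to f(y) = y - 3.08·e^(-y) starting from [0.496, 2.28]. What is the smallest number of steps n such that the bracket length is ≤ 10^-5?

Initial width b − a = 2.28 − 0.496 = 1.784000.
After n steps the width is (b−a)/2^n; need (b−a)/2^n ≤ 10^-5.
So n ≥ log₂(1.784000/10^-5) = log₂(178400.0000) ≈ 17.4448.
Hence n = 18.

18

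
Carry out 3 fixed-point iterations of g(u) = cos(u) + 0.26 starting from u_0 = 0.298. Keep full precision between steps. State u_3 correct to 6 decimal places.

1.081095

u_1 = g(0.298000) = 1.215926
u_2 = g(1.215926) = 0.607469
u_3 = g(0.607469) = 1.081095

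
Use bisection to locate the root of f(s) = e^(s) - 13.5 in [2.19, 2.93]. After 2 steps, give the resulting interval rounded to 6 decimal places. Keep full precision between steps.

[2.560000, 2.745000]

f(2.190000) = -4.564787, f(2.930000) = 5.227630 (opposite signs)
step 1: m = 2.560000, f(m) = -0.564183 < 0 → root in [2.560000, 2.930000]
step 2: m = 2.745000, f(m) = 2.064614 > 0 → root in [2.560000, 2.745000]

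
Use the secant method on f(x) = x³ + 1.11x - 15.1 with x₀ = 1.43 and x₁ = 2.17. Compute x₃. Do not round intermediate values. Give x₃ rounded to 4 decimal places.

f(x_0) = -10.588493, f(x_1) = -2.472987
x_2 = 2.170000 - (-2.472987)·(2.170000 - 1.430000)/(-2.472987 - (-10.588493)) = 2.395496; f(x_2) = 1.305309
x_3 = 2.395496 - (1.305309)·(2.395496 - 2.170000)/(1.305309 - (-2.472987)) = 2.317592; f(x_3) = -0.079141

2.3176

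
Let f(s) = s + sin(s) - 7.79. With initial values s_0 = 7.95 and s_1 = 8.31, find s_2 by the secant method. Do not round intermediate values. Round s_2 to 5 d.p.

f(s_0) = 1.155394, f(s_1) = 1.417813
s_2 = 8.310000 - (1.417813)·(8.310000 - 7.950000)/(1.417813 - (1.155394)) = 6.364972; f(s_2) = -1.343332

6.36497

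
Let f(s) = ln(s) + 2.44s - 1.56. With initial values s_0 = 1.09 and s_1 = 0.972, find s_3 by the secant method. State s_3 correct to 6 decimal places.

f(s_0) = 1.185778, f(s_1) = 0.783281
s_2 = 0.972000 - (0.783281)·(0.972000 - 1.090000)/(0.783281 - (1.185778)) = 0.742366; f(s_2) = -0.046540
s_3 = 0.742366 - (-0.046540)·(0.742366 - 0.972000)/(-0.046540 - (0.783281)) = 0.755245; f(s_3) = 0.002084

0.755245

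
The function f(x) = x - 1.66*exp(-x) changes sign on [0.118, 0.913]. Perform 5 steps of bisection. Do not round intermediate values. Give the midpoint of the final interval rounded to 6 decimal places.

f(0.118000) = -1.357235, f(0.913000) = 0.246811 (opposite signs)
step 1: m = 0.515500, f(m) = -0.475855 < 0 → root in [0.515500, 0.913000]
step 2: m = 0.714250, f(m) = -0.098418 < 0 → root in [0.714250, 0.913000]
step 3: m = 0.813625, f(m) = 0.077833 > 0 → root in [0.714250, 0.813625]
step 4: m = 0.763938, f(m) = -0.009338 < 0 → root in [0.763938, 0.813625]
step 5: m = 0.788781, f(m) = 0.034480 > 0 → root in [0.763938, 0.788781]
Midpoint of [0.763938, 0.788781] = 0.776359

0.776359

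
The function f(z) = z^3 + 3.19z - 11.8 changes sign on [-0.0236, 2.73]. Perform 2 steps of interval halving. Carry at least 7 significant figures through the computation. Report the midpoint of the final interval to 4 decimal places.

1.6974

f(-0.023600) = -11.875297, f(2.730000) = 17.255117 (opposite signs)
step 1: m = 1.353200, f(m) = -5.005379 < 0 → root in [1.353200, 2.730000]
step 2: m = 2.041600, f(m) = 3.222359 > 0 → root in [1.353200, 2.041600]
Midpoint of [1.353200, 2.041600] = 1.697400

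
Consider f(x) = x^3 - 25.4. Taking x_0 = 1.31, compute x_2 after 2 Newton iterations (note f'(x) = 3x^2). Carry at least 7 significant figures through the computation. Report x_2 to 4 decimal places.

4.1224

Newton update: x ← x − f(x)/f'(x).
x_0 = 1.310000: f = -23.151909, f' = 5.148300 → x_1 = 1.310000 - (-23.151909)/(5.148300) = 5.807001
x_1 = 5.807001: f = 170.419370, f' = 101.163773 → x_2 = 5.807001 - (170.419370)/(101.163773) = 4.122412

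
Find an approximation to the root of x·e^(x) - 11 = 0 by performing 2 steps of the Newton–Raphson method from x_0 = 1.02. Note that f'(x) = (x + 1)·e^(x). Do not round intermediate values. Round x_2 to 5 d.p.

x_0 = 1.020000: f = -8.171341, f' = 5.601853 → x_1 = 1.020000 - (-8.171341)/(5.601853) = 2.478685
x_1 = 2.478685: f = 18.559750, f' = 41.485325 → x_2 = 2.478685 - (18.559750)/(41.485325) = 2.031304

2.03130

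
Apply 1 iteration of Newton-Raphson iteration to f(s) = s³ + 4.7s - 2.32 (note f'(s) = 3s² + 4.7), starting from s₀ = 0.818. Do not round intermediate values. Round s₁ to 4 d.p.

s_0 = 0.818000: f = 2.071943, f' = 6.707372 → s_1 = 0.818000 - (2.071943)/(6.707372) = 0.509095

0.5091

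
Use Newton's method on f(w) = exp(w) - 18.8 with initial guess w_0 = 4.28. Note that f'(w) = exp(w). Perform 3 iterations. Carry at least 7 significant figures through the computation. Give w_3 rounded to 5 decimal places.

2.94480

Newton update: w ← w − f(w)/f'(w).
w_0 = 4.280000: f = 53.440440, f' = 72.240440 → w_1 = 4.280000 - (53.440440)/(72.240440) = 3.540242
w_1 = 3.540242: f = 15.675263, f' = 34.475263 → w_2 = 3.540242 - (15.675263)/(34.475263) = 3.085561
w_2 = 3.085561: f = 3.079729, f' = 21.879729 → w_3 = 3.085561 - (3.079729)/(21.879729) = 2.944803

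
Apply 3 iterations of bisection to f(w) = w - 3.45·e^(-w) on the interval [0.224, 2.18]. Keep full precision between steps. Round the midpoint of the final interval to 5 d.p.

f(0.224000) = -2.533637, f(2.180000) = 1.790007 (opposite signs)
step 1: m = 1.202000, f(m) = 0.164956 > 0 → root in [0.224000, 1.202000]
step 2: m = 0.713000, f(m) = -0.978092 < 0 → root in [0.713000, 1.202000]
step 3: m = 0.957500, f(m) = -0.366787 < 0 → root in [0.957500, 1.202000]
Midpoint of [0.957500, 1.202000] = 1.079750

1.07975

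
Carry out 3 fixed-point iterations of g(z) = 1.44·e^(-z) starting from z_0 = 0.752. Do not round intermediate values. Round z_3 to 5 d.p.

z_1 = g(0.752000) = 0.678849
z_2 = g(0.678849) = 0.730369
z_3 = g(0.730369) = 0.693693

0.69369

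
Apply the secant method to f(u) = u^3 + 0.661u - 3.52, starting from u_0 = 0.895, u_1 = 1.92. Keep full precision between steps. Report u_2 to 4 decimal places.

f(u_0) = -2.211488, f(u_1) = 4.827008
u_2 = 1.920000 - (4.827008)·(1.920000 - 0.895000)/(4.827008 - (-2.211488)) = 1.217054; f(u_2) = -0.912803

1.2171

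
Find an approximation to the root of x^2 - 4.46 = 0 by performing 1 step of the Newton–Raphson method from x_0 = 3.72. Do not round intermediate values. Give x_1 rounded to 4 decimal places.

2.4595

f'(x) = 2x
x_0 = 3.720000: f = 9.378400, f' = 7.440000 → x_1 = 3.720000 - (9.378400)/(7.440000) = 2.459462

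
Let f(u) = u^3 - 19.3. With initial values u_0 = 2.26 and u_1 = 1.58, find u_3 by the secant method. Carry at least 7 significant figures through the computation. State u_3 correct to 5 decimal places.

f(u_0) = -7.756824, f(u_1) = -15.355688
u_2 = 1.580000 - (-15.355688)·(1.580000 - 2.260000)/(-15.355688 - (-7.756824)) = 2.954135; f(u_2) = 6.480491
u_3 = 2.954135 - (6.480491)·(2.954135 - 1.580000)/(6.480491 - (-15.355688)) = 2.546323; f(u_3) = -2.790258

2.54632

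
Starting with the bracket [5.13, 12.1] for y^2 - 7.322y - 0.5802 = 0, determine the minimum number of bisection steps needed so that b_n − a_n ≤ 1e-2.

Initial width b − a = 12.1 − 5.13 = 6.970000.
After n steps the width is (b−a)/2^n; need (b−a)/2^n ≤ 1e-2.
So n ≥ log₂(6.970000/1e-2) = log₂(697.0000) ≈ 9.4450.
Hence n = 10.

10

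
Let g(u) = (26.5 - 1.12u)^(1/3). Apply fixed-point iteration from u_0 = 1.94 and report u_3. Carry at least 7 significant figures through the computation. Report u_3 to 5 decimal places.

2.85631

u_1 = g(1.940000) = 2.897548
u_2 = g(2.897548) = 2.854328
u_3 = g(2.854328) = 2.856307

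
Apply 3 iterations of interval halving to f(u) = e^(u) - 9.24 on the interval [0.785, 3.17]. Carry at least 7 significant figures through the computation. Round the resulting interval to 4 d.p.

f(0.785000) = -7.047593, f(3.170000) = 14.567484 (opposite signs)
step 1: m = 1.977500, f(m) = -2.015341 < 0 → root in [1.977500, 3.170000]
step 2: m = 2.573750, f(m) = 3.874913 > 0 → root in [1.977500, 2.573750]
step 3: m = 2.275625, f(m) = 0.494001 > 0 → root in [1.977500, 2.275625]

[1.9775, 2.2756]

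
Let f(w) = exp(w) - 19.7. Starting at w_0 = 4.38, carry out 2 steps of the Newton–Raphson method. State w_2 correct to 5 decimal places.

3.15082

Newton update: w ← w − f(w)/f'(w).
f'(w) = exp(w)
w_0 = 4.380000: f = 60.138033, f' = 79.838033 → w_1 = 4.380000 - (60.138033)/(79.838033) = 3.626750
w_1 = 3.626750: f = 17.890433, f' = 37.590433 → w_2 = 3.626750 - (17.890433)/(37.590433) = 3.150819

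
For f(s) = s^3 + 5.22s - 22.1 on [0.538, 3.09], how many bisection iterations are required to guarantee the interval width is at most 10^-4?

15

Initial width b − a = 3.09 − 0.538 = 2.552000.
After n steps the width is (b−a)/2^n; need (b−a)/2^n ≤ 10^-4.
So n ≥ log₂(2.552000/10^-4) = log₂(25520.0000) ≈ 14.6393.
Hence n = 15.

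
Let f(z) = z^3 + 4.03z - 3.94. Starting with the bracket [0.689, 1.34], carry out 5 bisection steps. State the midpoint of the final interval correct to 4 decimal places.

0.8416

f(0.689000) = -0.836247, f(1.340000) = 3.866304 (opposite signs)
step 1: m = 1.014500, f(m) = 1.192569 > 0 → root in [0.689000, 1.014500]
step 2: m = 0.851750, f(m) = 0.110478 > 0 → root in [0.689000, 0.851750]
step 3: m = 0.770375, f(m) = -0.378188 < 0 → root in [0.770375, 0.851750]
step 4: m = 0.811063, f(m) = -0.137883 < 0 → root in [0.811063, 0.851750]
step 5: m = 0.831406, f(m) = -0.014735 < 0 → root in [0.831406, 0.851750]
Midpoint of [0.831406, 0.851750] = 0.841578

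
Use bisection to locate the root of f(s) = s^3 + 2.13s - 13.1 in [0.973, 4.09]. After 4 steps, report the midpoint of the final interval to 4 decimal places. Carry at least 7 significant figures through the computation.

2.0445

f(0.973000) = -10.106343, f(4.090000) = 64.029629 (opposite signs)
step 1: m = 2.531500, f(m) = 8.515193 > 0 → root in [0.973000, 2.531500]
step 2: m = 1.752250, f(m) = -3.987634 < 0 → root in [1.752250, 2.531500]
step 3: m = 2.141875, f(m) = 1.288321 > 0 → root in [1.752250, 2.141875]
step 4: m = 1.947062, f(m) = -1.571341 < 0 → root in [1.947062, 2.141875]
Midpoint of [1.947062, 2.141875] = 2.044469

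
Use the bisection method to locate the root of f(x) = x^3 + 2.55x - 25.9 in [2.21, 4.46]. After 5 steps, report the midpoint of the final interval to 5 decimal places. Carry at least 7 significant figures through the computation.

f(2.210000) = -9.470639, f(4.460000) = 74.189536 (opposite signs)
step 1: m = 3.335000, f(m) = 19.696870 > 0 → root in [2.210000, 3.335000]
step 2: m = 2.772500, f(m) = 2.481407 > 0 → root in [2.210000, 2.772500]
step 3: m = 2.491250, f(m) = -4.085801 < 0 → root in [2.491250, 2.772500]
step 4: m = 2.631875, f(m) = -0.958336 < 0 → root in [2.631875, 2.772500]
step 5: m = 2.702187, f(m) = 0.721458 > 0 → root in [2.631875, 2.702187]
Midpoint of [2.631875, 2.702187] = 2.667031

2.66703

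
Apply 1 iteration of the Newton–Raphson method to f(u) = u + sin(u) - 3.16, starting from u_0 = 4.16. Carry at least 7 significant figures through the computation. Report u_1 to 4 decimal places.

f'(u) = 1 + cos(u)
u_0 = 4.160000: f = 0.148727, f' = 0.475278 → u_1 = 4.160000 - (0.148727)/(0.475278) = 3.847074

3.8471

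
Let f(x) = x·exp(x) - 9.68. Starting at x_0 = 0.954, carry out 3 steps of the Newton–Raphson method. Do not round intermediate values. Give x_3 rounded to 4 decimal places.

f'(x) = (x + 1)·exp(x)
x_0 = 0.954000: f = -7.203346, f' = 5.072727 → x_1 = 0.954000 - (-7.203346)/(5.072727) = 2.374015
x_1 = 2.374015: f = 15.817922, f' = 36.238346 → x_2 = 2.374015 - (15.817922)/(36.238346) = 1.937518
x_2 = 1.937518: f = 3.769277, f' = 20.390776 → x_3 = 1.937518 - (3.769277)/(20.390776) = 1.752666

1.7527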